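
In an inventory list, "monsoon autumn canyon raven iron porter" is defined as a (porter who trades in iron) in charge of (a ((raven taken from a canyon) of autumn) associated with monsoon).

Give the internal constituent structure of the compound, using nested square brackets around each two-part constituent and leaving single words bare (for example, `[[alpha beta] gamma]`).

At the top level: head "porter" (specifically "iron porter"); modifier "monsoon autumn canyon raven".
Within "monsoon autumn canyon raven", the head is "raven" (specifically "autumn canyon raven") and the modifier is "monsoon".
Within "autumn canyon raven", the head is "raven" (specifically "canyon raven") and the modifier is "autumn".
Within "canyon raven", the head is "raven" and the modifier is "canyon".
Within "iron porter", the head is "porter" and the modifier is "iron".
Assembled: [[monsoon [autumn [canyon raven]]] [iron porter]].

[[monsoon [autumn [canyon raven]]] [iron porter]]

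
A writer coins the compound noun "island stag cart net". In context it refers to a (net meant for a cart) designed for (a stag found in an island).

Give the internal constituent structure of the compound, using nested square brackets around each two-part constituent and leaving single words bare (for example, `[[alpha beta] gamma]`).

[[island stag] [cart net]]

Overall it is a kind of net (specifically "cart net"); the modifier is "island stag".
Inside "island stag": head "stag", modifier "island".
Inside "cart net": head "net", modifier "cart".
So the structure is [[island stag] [cart net]].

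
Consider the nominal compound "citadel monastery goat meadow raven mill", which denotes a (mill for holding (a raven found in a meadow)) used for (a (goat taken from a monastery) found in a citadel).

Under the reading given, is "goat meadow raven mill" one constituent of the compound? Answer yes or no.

no

The top-level split is [citadel monastery goat] [meadow raven mill]; the full structure is [[citadel [monastery goat]] [[meadow raven] mill]].
"goat meadow raven mill" straddles a constituent boundary, so it is not a single unit.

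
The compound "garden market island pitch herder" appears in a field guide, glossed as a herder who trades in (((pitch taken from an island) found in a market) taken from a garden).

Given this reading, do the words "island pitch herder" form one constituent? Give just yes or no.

The top-level split is [garden market island pitch] [herder]; the full structure is [[garden [market [island pitch]]] herder].
"island pitch herder" straddles a constituent boundary, so it is not a single unit.

no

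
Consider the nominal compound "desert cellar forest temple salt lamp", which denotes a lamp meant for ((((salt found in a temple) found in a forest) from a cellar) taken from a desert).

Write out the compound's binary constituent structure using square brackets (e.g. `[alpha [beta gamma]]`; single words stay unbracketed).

Whole compound: head "lamp", modifier "desert cellar forest temple salt".
Inside "desert cellar forest temple salt": head "salt" (specifically "cellar forest temple salt"), modifier "desert".
Inside "cellar forest temple salt": head "salt" (specifically "forest temple salt"), modifier "cellar".
Inside "forest temple salt": head "salt" (specifically "temple salt"), modifier "forest".
Inside "temple salt": head "salt", modifier "temple".
Putting it together: [[desert [cellar [forest [temple salt]]]] lamp].

[[desert [cellar [forest [temple salt]]]] lamp]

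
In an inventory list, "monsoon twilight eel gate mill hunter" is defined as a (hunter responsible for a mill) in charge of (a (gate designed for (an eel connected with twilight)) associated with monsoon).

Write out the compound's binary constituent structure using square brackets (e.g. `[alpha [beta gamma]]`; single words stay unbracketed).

At the top level: head "hunter" (specifically "mill hunter"); modifier "monsoon twilight eel gate".
Inside "monsoon twilight eel gate": head "gate" (specifically "twilight eel gate"), modifier "monsoon".
Inside "twilight eel gate": head "gate", modifier "twilight eel".
Inside "twilight eel": head "eel", modifier "twilight".
Inside "mill hunter": head "hunter", modifier "mill".
So the structure is [[monsoon [[twilight eel] gate]] [mill hunter]].

[[monsoon [[twilight eel] gate]] [mill hunter]]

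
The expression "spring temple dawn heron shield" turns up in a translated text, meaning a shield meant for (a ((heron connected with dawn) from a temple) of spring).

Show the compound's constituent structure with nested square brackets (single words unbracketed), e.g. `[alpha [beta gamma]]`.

Whole compound: head "shield", modifier "spring temple dawn heron".
"spring temple dawn heron" → head "heron" (specifically "temple dawn heron"), modifier "spring".
"temple dawn heron" → head "heron" (specifically "dawn heron"), modifier "temple".
"dawn heron" → head "heron", modifier "dawn".
Putting it together: [[spring [temple [dawn heron]]] shield].

[[spring [temple [dawn heron]]] shield]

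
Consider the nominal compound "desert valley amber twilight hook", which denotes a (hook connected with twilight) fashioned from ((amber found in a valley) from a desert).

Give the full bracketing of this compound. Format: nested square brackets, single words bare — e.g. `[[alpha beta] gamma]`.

[[desert [valley amber]] [twilight hook]]

At the top level: head "hook" (specifically "twilight hook"); modifier "desert valley amber".
Inside "desert valley amber": head "amber" (specifically "valley amber"), modifier "desert".
Inside "valley amber": head "amber", modifier "valley".
Inside "twilight hook": head "hook", modifier "twilight".
Putting it together: [[desert [valley amber]] [twilight hook]].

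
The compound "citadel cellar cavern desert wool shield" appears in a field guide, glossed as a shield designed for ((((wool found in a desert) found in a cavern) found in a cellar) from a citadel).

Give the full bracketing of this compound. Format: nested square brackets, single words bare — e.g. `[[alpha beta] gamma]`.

[[citadel [cellar [cavern [desert wool]]]] shield]

Overall it is a kind of shield; the modifier is "citadel cellar cavern desert wool".
Inside "citadel cellar cavern desert wool": head "wool" (specifically "cellar cavern desert wool"), modifier "citadel".
Inside "cellar cavern desert wool": head "wool" (specifically "cavern desert wool"), modifier "cellar".
Inside "cavern desert wool": head "wool" (specifically "desert wool"), modifier "cavern".
Inside "desert wool": head "wool", modifier "desert".
So the structure is [[citadel [cellar [cavern [desert wool]]]] shield].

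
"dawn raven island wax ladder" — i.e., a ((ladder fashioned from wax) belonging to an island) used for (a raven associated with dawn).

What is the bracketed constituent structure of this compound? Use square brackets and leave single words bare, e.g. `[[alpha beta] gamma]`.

At the top level: head "ladder" (specifically "island wax ladder"); modifier "dawn raven".
Within "dawn raven", the head is "raven" and the modifier is "dawn".
Within "island wax ladder", the head is "ladder" (specifically "wax ladder") and the modifier is "island".
Within "wax ladder", the head is "ladder" and the modifier is "wax".
So the structure is [[dawn raven] [island [wax ladder]]].

[[dawn raven] [island [wax ladder]]]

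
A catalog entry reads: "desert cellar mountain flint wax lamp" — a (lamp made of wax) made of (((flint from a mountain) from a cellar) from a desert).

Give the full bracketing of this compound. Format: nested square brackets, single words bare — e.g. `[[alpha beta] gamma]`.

At the top level: head "lamp" (specifically "wax lamp"); modifier "desert cellar mountain flint".
Within "desert cellar mountain flint", the head is "flint" (specifically "cellar mountain flint") and the modifier is "desert".
Within "cellar mountain flint", the head is "flint" (specifically "mountain flint") and the modifier is "cellar".
Within "mountain flint", the head is "flint" and the modifier is "mountain".
Within "wax lamp", the head is "lamp" and the modifier is "wax".
Putting it together: [[desert [cellar [mountain flint]]] [wax lamp]].

[[desert [cellar [mountain flint]]] [wax lamp]]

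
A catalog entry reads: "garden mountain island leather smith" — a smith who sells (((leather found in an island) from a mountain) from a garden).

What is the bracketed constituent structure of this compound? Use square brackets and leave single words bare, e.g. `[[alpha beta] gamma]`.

[[garden [mountain [island leather]]] smith]

At the top level: head "smith"; modifier "garden mountain island leather".
Inside "garden mountain island leather": head "leather" (specifically "mountain island leather"), modifier "garden".
Inside "mountain island leather": head "leather" (specifically "island leather"), modifier "mountain".
Inside "island leather": head "leather", modifier "island".
So the structure is [[garden [mountain [island leather]]] smith].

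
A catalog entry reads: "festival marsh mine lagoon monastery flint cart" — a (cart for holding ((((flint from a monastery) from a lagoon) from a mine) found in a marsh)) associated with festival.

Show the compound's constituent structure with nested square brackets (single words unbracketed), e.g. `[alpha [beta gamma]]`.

[festival [[marsh [mine [lagoon [monastery flint]]]] cart]]

Overall it is a kind of cart (specifically "marsh mine lagoon monastery flint cart"); the modifier is "festival".
"marsh mine lagoon monastery flint cart" → head "cart", modifier "marsh mine lagoon monastery flint".
"marsh mine lagoon monastery flint" → head "flint" (specifically "mine lagoon monastery flint"), modifier "marsh".
"mine lagoon monastery flint" → head "flint" (specifically "lagoon monastery flint"), modifier "mine".
"lagoon monastery flint" → head "flint" (specifically "monastery flint"), modifier "lagoon".
"monastery flint" → head "flint", modifier "monastery".
Putting it together: [festival [[marsh [mine [lagoon [monastery flint]]]] cart]].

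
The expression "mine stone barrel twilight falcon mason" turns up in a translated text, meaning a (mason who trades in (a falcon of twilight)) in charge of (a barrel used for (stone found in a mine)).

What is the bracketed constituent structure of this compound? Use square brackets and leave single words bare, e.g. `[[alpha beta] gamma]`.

[[[mine stone] barrel] [[twilight falcon] mason]]

At the top level: head "mason" (specifically "twilight falcon mason"); modifier "mine stone barrel".
Inside "mine stone barrel": head "barrel", modifier "mine stone".
Inside "mine stone": head "stone", modifier "mine".
Inside "twilight falcon mason": head "mason", modifier "twilight falcon".
Inside "twilight falcon": head "falcon", modifier "twilight".
So the structure is [[[mine stone] barrel] [[twilight falcon] mason]].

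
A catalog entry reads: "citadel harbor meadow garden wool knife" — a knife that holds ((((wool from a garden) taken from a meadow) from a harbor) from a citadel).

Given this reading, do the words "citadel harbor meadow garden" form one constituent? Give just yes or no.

no

The top-level split is [citadel harbor meadow garden wool] [knife]; the full structure is [[citadel [harbor [meadow [garden wool]]]] knife].
"citadel harbor meadow garden" straddles a constituent boundary, so it is not a single unit.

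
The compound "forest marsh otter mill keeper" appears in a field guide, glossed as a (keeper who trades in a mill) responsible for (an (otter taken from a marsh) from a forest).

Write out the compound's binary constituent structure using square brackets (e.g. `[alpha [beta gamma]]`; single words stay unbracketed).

[[forest [marsh otter]] [mill keeper]]

The outermost head in the paraphrase is "keeper" (specifically "mill keeper"), modified by "forest marsh otter".
Inside "forest marsh otter": head "otter" (specifically "marsh otter"), modifier "forest".
Inside "marsh otter": head "otter", modifier "marsh".
Inside "mill keeper": head "keeper", modifier "mill".
Assembled: [[forest [marsh otter]] [mill keeper]].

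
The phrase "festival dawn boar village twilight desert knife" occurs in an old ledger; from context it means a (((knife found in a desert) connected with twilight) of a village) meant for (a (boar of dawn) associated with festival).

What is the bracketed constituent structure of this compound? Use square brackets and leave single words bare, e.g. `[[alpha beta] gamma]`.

[[festival [dawn boar]] [village [twilight [desert knife]]]]

At the top level: head "knife" (specifically "village twilight desert knife"); modifier "festival dawn boar".
"festival dawn boar" → head "boar" (specifically "dawn boar"), modifier "festival".
"dawn boar" → head "boar", modifier "dawn".
"village twilight desert knife" → head "knife" (specifically "twilight desert knife"), modifier "village".
"twilight desert knife" → head "knife" (specifically "desert knife"), modifier "twilight".
"desert knife" → head "knife", modifier "desert".
Assembled: [[festival [dawn boar]] [village [twilight [desert knife]]]].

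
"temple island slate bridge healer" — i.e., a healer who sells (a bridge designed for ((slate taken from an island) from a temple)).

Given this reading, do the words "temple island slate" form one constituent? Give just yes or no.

yes

The paraphrase groups the words so that "temple island slate" is one unit: it corresponds to a single parenthesized sub-phrase.
The full structure is [[[temple [island slate]] bridge] healer], in which [temple island slate] is a constituent.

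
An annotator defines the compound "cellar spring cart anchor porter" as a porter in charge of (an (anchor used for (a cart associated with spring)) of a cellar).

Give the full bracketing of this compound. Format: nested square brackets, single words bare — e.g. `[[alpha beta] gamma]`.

The outermost head in the paraphrase is "porter", modified by "cellar spring cart anchor".
Inside "cellar spring cart anchor": head "anchor" (specifically "spring cart anchor"), modifier "cellar".
Inside "spring cart anchor": head "anchor", modifier "spring cart".
Inside "spring cart": head "cart", modifier "spring".
So the structure is [[cellar [[spring cart] anchor]] porter].

[[cellar [[spring cart] anchor]] porter]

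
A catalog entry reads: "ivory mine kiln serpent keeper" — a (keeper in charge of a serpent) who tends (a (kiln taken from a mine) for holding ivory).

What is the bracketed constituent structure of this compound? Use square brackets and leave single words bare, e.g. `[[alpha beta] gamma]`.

At the top level: head "keeper" (specifically "serpent keeper"); modifier "ivory mine kiln".
Inside "ivory mine kiln": head "kiln" (specifically "mine kiln"), modifier "ivory".
Inside "mine kiln": head "kiln", modifier "mine".
Inside "serpent keeper": head "keeper", modifier "serpent".
Assembled: [[ivory [mine kiln]] [serpent keeper]].

[[ivory [mine kiln]] [serpent keeper]]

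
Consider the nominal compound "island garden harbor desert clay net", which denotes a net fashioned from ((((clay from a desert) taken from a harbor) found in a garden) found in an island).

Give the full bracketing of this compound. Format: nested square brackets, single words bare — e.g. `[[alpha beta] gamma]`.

[[island [garden [harbor [desert clay]]]] net]

At the top level: head "net"; modifier "island garden harbor desert clay".
Inside "island garden harbor desert clay": head "clay" (specifically "garden harbor desert clay"), modifier "island".
Inside "garden harbor desert clay": head "clay" (specifically "harbor desert clay"), modifier "garden".
Inside "harbor desert clay": head "clay" (specifically "desert clay"), modifier "harbor".
Inside "desert clay": head "clay", modifier "desert".
Putting it together: [[island [garden [harbor [desert clay]]]] net].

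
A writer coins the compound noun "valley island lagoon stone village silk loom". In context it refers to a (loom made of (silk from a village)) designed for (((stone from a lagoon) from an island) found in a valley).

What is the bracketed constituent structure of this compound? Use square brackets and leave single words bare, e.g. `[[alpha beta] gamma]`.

[[valley [island [lagoon stone]]] [[village silk] loom]]

At the top level: head "loom" (specifically "village silk loom"); modifier "valley island lagoon stone".
Within "valley island lagoon stone", the head is "stone" (specifically "island lagoon stone") and the modifier is "valley".
Within "island lagoon stone", the head is "stone" (specifically "lagoon stone") and the modifier is "island".
Within "lagoon stone", the head is "stone" and the modifier is "lagoon".
Within "village silk loom", the head is "loom" and the modifier is "village silk".
Within "village silk", the head is "silk" and the modifier is "village".
Putting it together: [[valley [island [lagoon stone]]] [[village silk] loom]].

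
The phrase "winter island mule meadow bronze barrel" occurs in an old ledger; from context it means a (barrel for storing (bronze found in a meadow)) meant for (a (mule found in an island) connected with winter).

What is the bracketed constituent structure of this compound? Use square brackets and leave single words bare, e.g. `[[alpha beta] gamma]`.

At the top level: head "barrel" (specifically "meadow bronze barrel"); modifier "winter island mule".
Within "winter island mule", the head is "mule" (specifically "island mule") and the modifier is "winter".
Within "island mule", the head is "mule" and the modifier is "island".
Within "meadow bronze barrel", the head is "barrel" and the modifier is "meadow bronze".
Within "meadow bronze", the head is "bronze" and the modifier is "meadow".
Assembled: [[winter [island mule]] [[meadow bronze] barrel]].

[[winter [island mule]] [[meadow bronze] barrel]]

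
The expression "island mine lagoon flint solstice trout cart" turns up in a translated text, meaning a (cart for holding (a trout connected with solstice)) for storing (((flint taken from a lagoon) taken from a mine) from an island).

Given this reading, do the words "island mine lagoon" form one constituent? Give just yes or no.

The top-level split is [island mine lagoon flint] [solstice trout cart]; the full structure is [[island [mine [lagoon flint]]] [[solstice trout] cart]].
"island mine lagoon" straddles a constituent boundary, so it is not a single unit.

no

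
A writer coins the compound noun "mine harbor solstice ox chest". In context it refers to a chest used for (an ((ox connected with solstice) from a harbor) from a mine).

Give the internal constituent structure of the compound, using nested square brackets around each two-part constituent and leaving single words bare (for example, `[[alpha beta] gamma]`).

At the top level: head "chest"; modifier "mine harbor solstice ox".
Inside "mine harbor solstice ox": head "ox" (specifically "harbor solstice ox"), modifier "mine".
Inside "harbor solstice ox": head "ox" (specifically "solstice ox"), modifier "harbor".
Inside "solstice ox": head "ox", modifier "solstice".
So the structure is [[mine [harbor [solstice ox]]] chest].

[[mine [harbor [solstice ox]]] chest]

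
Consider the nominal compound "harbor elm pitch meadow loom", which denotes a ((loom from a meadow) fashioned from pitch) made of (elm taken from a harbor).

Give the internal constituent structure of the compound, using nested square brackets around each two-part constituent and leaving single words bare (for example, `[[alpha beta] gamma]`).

[[harbor elm] [pitch [meadow loom]]]

Overall it is a kind of loom (specifically "pitch meadow loom"); the modifier is "harbor elm".
Within "harbor elm", the head is "elm" and the modifier is "harbor".
Within "pitch meadow loom", the head is "loom" (specifically "meadow loom") and the modifier is "pitch".
Within "meadow loom", the head is "loom" and the modifier is "meadow".
Assembled: [[harbor elm] [pitch [meadow loom]]].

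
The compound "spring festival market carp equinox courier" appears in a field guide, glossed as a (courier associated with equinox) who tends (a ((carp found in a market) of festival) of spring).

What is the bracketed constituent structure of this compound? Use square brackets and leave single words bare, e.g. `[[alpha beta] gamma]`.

At the top level: head "courier" (specifically "equinox courier"); modifier "spring festival market carp".
Within "spring festival market carp", the head is "carp" (specifically "festival market carp") and the modifier is "spring".
Within "festival market carp", the head is "carp" (specifically "market carp") and the modifier is "festival".
Within "market carp", the head is "carp" and the modifier is "market".
Within "equinox courier", the head is "courier" and the modifier is "equinox".
Assembled: [[spring [festival [market carp]]] [equinox courier]].

[[spring [festival [market carp]]] [equinox courier]]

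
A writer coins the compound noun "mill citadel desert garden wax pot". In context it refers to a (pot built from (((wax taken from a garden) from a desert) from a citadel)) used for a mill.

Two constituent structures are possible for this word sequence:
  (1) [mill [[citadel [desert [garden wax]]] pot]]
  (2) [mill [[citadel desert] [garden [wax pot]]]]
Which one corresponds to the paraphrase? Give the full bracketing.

[mill [[citadel [desert [garden wax]]] pot]]

The paraphrase's head is the "pot" part ("citadel desert garden wax pot"); its modifier is "mill".
That top-level split, carried through the inner groups, gives [mill [[citadel [desert [garden wax]]] pot]].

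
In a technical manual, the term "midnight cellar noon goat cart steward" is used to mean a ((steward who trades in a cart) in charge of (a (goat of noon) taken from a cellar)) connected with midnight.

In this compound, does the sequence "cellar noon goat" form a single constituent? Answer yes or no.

The paraphrase groups the words so that "cellar noon goat" is one unit: it corresponds to a single parenthesized sub-phrase.
The full structure is [midnight [[cellar [noon goat]] [cart steward]]], in which [cellar noon goat] is a constituent.

yes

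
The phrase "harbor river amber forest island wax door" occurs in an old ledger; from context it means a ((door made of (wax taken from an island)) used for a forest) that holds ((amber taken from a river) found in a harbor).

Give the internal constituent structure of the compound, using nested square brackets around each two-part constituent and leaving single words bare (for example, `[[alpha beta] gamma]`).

The outermost head in the paraphrase is "door" (specifically "forest island wax door"), modified by "harbor river amber".
Inside "harbor river amber": head "amber" (specifically "river amber"), modifier "harbor".
Inside "river amber": head "amber", modifier "river".
Inside "forest island wax door": head "door" (specifically "island wax door"), modifier "forest".
Inside "island wax door": head "door", modifier "island wax".
Inside "island wax": head "wax", modifier "island".
Putting it together: [[harbor [river amber]] [forest [[island wax] door]]].

[[harbor [river amber]] [forest [[island wax] door]]]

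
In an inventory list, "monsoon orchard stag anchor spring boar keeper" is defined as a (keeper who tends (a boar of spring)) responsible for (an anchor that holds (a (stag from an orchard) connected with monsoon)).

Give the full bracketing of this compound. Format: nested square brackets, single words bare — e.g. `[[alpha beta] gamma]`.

[[[monsoon [orchard stag]] anchor] [[spring boar] keeper]]

At the top level: head "keeper" (specifically "spring boar keeper"); modifier "monsoon orchard stag anchor".
Within "monsoon orchard stag anchor", the head is "anchor" and the modifier is "monsoon orchard stag".
Within "monsoon orchard stag", the head is "stag" (specifically "orchard stag") and the modifier is "monsoon".
Within "orchard stag", the head is "stag" and the modifier is "orchard".
Within "spring boar keeper", the head is "keeper" and the modifier is "spring boar".
Within "spring boar", the head is "boar" and the modifier is "spring".
Assembled: [[[monsoon [orchard stag]] anchor] [[spring boar] keeper]].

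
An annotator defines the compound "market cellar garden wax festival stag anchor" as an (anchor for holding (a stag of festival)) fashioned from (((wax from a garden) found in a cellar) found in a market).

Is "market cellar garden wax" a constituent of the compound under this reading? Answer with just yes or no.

The paraphrase groups the words so that "market cellar garden wax" is one unit: it corresponds to a single parenthesized sub-phrase.
The full structure is [[market [cellar [garden wax]]] [[festival stag] anchor]], in which [market cellar garden wax] is a constituent.

yes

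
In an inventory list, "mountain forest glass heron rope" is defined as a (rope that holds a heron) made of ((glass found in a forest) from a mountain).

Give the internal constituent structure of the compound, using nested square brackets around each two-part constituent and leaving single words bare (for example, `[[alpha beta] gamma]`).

[[mountain [forest glass]] [heron rope]]

Whole compound: head "rope" (specifically "heron rope"), modifier "mountain forest glass".
Within "mountain forest glass", the head is "glass" (specifically "forest glass") and the modifier is "mountain".
Within "forest glass", the head is "glass" and the modifier is "forest".
Within "heron rope", the head is "rope" and the modifier is "heron".
Assembled: [[mountain [forest glass]] [heron rope]].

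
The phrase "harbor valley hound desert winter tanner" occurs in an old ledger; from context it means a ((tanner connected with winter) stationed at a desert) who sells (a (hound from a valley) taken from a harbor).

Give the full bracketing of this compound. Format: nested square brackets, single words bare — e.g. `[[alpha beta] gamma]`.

The outermost head in the paraphrase is "tanner" (specifically "desert winter tanner"), modified by "harbor valley hound".
Within "harbor valley hound", the head is "hound" (specifically "valley hound") and the modifier is "harbor".
Within "valley hound", the head is "hound" and the modifier is "valley".
Within "desert winter tanner", the head is "tanner" (specifically "winter tanner") and the modifier is "desert".
Within "winter tanner", the head is "tanner" and the modifier is "winter".
So the structure is [[harbor [valley hound]] [desert [winter tanner]]].

[[harbor [valley hound]] [desert [winter tanner]]]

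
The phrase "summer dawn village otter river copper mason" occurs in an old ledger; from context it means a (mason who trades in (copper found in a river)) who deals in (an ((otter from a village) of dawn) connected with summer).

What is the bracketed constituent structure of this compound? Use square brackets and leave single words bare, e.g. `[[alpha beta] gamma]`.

At the top level: head "mason" (specifically "river copper mason"); modifier "summer dawn village otter".
Within "summer dawn village otter", the head is "otter" (specifically "dawn village otter") and the modifier is "summer".
Within "dawn village otter", the head is "otter" (specifically "village otter") and the modifier is "dawn".
Within "village otter", the head is "otter" and the modifier is "village".
Within "river copper mason", the head is "mason" and the modifier is "river copper".
Within "river copper", the head is "copper" and the modifier is "river".
Assembled: [[summer [dawn [village otter]]] [[river copper] mason]].

[[summer [dawn [village otter]]] [[river copper] mason]]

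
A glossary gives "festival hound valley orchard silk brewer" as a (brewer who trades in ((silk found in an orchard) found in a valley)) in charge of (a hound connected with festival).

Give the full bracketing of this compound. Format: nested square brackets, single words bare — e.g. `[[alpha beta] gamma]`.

[[festival hound] [[valley [orchard silk]] brewer]]

Overall it is a kind of brewer (specifically "valley orchard silk brewer"); the modifier is "festival hound".
"festival hound" → head "hound", modifier "festival".
"valley orchard silk brewer" → head "brewer", modifier "valley orchard silk".
"valley orchard silk" → head "silk" (specifically "orchard silk"), modifier "valley".
"orchard silk" → head "silk", modifier "orchard".
So the structure is [[festival hound] [[valley [orchard silk]] brewer]].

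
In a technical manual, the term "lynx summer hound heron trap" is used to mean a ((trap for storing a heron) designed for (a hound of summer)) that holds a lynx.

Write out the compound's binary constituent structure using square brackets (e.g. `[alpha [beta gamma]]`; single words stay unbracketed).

[lynx [[summer hound] [heron trap]]]

At the top level: head "trap" (specifically "summer hound heron trap"); modifier "lynx".
"summer hound heron trap" → head "trap" (specifically "heron trap"), modifier "summer hound".
"summer hound" → head "hound", modifier "summer".
"heron trap" → head "trap", modifier "heron".
Assembled: [lynx [[summer hound] [heron trap]]].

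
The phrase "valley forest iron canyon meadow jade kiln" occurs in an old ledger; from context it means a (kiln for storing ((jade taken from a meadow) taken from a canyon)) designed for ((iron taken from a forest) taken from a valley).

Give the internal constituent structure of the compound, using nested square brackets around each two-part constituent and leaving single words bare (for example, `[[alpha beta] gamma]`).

Overall it is a kind of kiln (specifically "canyon meadow jade kiln"); the modifier is "valley forest iron".
Inside "valley forest iron": head "iron" (specifically "forest iron"), modifier "valley".
Inside "forest iron": head "iron", modifier "forest".
Inside "canyon meadow jade kiln": head "kiln", modifier "canyon meadow jade".
Inside "canyon meadow jade": head "jade" (specifically "meadow jade"), modifier "canyon".
Inside "meadow jade": head "jade", modifier "meadow".
Assembled: [[valley [forest iron]] [[canyon [meadow jade]] kiln]].

[[valley [forest iron]] [[canyon [meadow jade]] kiln]]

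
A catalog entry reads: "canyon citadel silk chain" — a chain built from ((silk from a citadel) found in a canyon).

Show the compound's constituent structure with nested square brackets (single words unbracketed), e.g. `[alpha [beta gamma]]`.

[[canyon [citadel silk]] chain]

The outermost head in the paraphrase is "chain", modified by "canyon citadel silk".
Inside "canyon citadel silk": head "silk" (specifically "citadel silk"), modifier "canyon".
Inside "citadel silk": head "silk", modifier "citadel".
Assembled: [[canyon [citadel silk]] chain].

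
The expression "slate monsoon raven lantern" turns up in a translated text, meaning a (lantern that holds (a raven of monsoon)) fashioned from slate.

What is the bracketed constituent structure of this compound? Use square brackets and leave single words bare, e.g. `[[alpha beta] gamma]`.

[slate [[monsoon raven] lantern]]

The outermost head in the paraphrase is "lantern" (specifically "monsoon raven lantern"), modified by "slate".
Inside "monsoon raven lantern": head "lantern", modifier "monsoon raven".
Inside "monsoon raven": head "raven", modifier "monsoon".
Assembled: [slate [[monsoon raven] lantern]].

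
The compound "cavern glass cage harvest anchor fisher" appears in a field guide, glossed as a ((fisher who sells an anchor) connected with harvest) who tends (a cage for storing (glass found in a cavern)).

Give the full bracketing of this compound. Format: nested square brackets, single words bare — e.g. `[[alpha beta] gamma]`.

At the top level: head "fisher" (specifically "harvest anchor fisher"); modifier "cavern glass cage".
Inside "cavern glass cage": head "cage", modifier "cavern glass".
Inside "cavern glass": head "glass", modifier "cavern".
Inside "harvest anchor fisher": head "fisher" (specifically "anchor fisher"), modifier "harvest".
Inside "anchor fisher": head "fisher", modifier "anchor".
So the structure is [[[cavern glass] cage] [harvest [anchor fisher]]].

[[[cavern glass] cage] [harvest [anchor fisher]]]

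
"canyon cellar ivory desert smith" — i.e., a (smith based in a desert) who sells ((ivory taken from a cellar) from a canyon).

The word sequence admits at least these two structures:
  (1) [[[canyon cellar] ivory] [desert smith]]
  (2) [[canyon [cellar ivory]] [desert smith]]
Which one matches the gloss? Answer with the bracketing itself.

[[canyon [cellar ivory]] [desert smith]]

The paraphrase's head is the "smith" part ("desert smith"); its modifier is "canyon cellar ivory".
That top-level split, carried through the inner groups, gives [[canyon [cellar ivory]] [desert smith]].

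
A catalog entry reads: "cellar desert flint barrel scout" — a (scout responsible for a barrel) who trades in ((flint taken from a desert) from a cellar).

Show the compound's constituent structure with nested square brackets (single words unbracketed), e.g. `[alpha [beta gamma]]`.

Overall it is a kind of scout (specifically "barrel scout"); the modifier is "cellar desert flint".
Within "cellar desert flint", the head is "flint" (specifically "desert flint") and the modifier is "cellar".
Within "desert flint", the head is "flint" and the modifier is "desert".
Within "barrel scout", the head is "scout" and the modifier is "barrel".
Putting it together: [[cellar [desert flint]] [barrel scout]].

[[cellar [desert flint]] [barrel scout]]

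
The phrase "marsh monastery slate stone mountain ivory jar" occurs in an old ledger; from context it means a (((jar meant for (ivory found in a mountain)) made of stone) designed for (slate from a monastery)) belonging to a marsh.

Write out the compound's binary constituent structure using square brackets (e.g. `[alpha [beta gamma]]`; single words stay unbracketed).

[marsh [[monastery slate] [stone [[mountain ivory] jar]]]]

The outermost head in the paraphrase is "jar" (specifically "monastery slate stone mountain ivory jar"), modified by "marsh".
"monastery slate stone mountain ivory jar" → head "jar" (specifically "stone mountain ivory jar"), modifier "monastery slate".
"monastery slate" → head "slate", modifier "monastery".
"stone mountain ivory jar" → head "jar" (specifically "mountain ivory jar"), modifier "stone".
"mountain ivory jar" → head "jar", modifier "mountain ivory".
"mountain ivory" → head "ivory", modifier "mountain".
So the structure is [marsh [[monastery slate] [stone [[mountain ivory] jar]]]].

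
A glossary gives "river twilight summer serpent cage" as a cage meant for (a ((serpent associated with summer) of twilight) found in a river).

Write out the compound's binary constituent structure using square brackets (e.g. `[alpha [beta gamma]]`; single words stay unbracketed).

Whole compound: head "cage", modifier "river twilight summer serpent".
Inside "river twilight summer serpent": head "serpent" (specifically "twilight summer serpent"), modifier "river".
Inside "twilight summer serpent": head "serpent" (specifically "summer serpent"), modifier "twilight".
Inside "summer serpent": head "serpent", modifier "summer".
Putting it together: [[river [twilight [summer serpent]]] cage].

[[river [twilight [summer serpent]]] cage]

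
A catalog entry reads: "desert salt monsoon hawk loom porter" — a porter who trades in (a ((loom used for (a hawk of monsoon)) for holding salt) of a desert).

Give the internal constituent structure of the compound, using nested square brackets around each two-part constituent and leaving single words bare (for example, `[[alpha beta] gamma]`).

Overall it is a kind of porter; the modifier is "desert salt monsoon hawk loom".
"desert salt monsoon hawk loom" → head "loom" (specifically "salt monsoon hawk loom"), modifier "desert".
"salt monsoon hawk loom" → head "loom" (specifically "monsoon hawk loom"), modifier "salt".
"monsoon hawk loom" → head "loom", modifier "monsoon hawk".
"monsoon hawk" → head "hawk", modifier "monsoon".
Putting it together: [[desert [salt [[monsoon hawk] loom]]] porter].

[[desert [salt [[monsoon hawk] loom]]] porter]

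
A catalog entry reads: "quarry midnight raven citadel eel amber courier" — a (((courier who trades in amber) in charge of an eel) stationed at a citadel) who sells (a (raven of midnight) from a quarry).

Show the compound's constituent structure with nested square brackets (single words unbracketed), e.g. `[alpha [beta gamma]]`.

The outermost head in the paraphrase is "courier" (specifically "citadel eel amber courier"), modified by "quarry midnight raven".
Inside "quarry midnight raven": head "raven" (specifically "midnight raven"), modifier "quarry".
Inside "midnight raven": head "raven", modifier "midnight".
Inside "citadel eel amber courier": head "courier" (specifically "eel amber courier"), modifier "citadel".
Inside "eel amber courier": head "courier" (specifically "amber courier"), modifier "eel".
Inside "amber courier": head "courier", modifier "amber".
Putting it together: [[quarry [midnight raven]] [citadel [eel [amber courier]]]].

[[quarry [midnight raven]] [citadel [eel [amber courier]]]]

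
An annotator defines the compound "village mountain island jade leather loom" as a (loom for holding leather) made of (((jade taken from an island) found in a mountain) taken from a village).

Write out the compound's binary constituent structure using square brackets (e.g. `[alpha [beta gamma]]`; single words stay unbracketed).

[[village [mountain [island jade]]] [leather loom]]

At the top level: head "loom" (specifically "leather loom"); modifier "village mountain island jade".
Within "village mountain island jade", the head is "jade" (specifically "mountain island jade") and the modifier is "village".
Within "mountain island jade", the head is "jade" (specifically "island jade") and the modifier is "mountain".
Within "island jade", the head is "jade" and the modifier is "island".
Within "leather loom", the head is "loom" and the modifier is "leather".
So the structure is [[village [mountain [island jade]]] [leather loom]].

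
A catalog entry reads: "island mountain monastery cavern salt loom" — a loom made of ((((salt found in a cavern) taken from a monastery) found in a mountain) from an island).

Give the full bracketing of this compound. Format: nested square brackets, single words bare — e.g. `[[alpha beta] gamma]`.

Overall it is a kind of loom; the modifier is "island mountain monastery cavern salt".
Within "island mountain monastery cavern salt", the head is "salt" (specifically "mountain monastery cavern salt") and the modifier is "island".
Within "mountain monastery cavern salt", the head is "salt" (specifically "monastery cavern salt") and the modifier is "mountain".
Within "monastery cavern salt", the head is "salt" (specifically "cavern salt") and the modifier is "monastery".
Within "cavern salt", the head is "salt" and the modifier is "cavern".
Putting it together: [[island [mountain [monastery [cavern salt]]]] loom].

[[island [mountain [monastery [cavern salt]]]] loom]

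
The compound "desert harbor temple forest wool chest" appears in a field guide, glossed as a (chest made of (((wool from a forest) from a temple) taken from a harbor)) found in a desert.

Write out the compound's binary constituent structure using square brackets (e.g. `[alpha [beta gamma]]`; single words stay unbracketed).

Overall it is a kind of chest (specifically "harbor temple forest wool chest"); the modifier is "desert".
Inside "harbor temple forest wool chest": head "chest", modifier "harbor temple forest wool".
Inside "harbor temple forest wool": head "wool" (specifically "temple forest wool"), modifier "harbor".
Inside "temple forest wool": head "wool" (specifically "forest wool"), modifier "temple".
Inside "forest wool": head "wool", modifier "forest".
Assembled: [desert [[harbor [temple [forest wool]]] chest]].

[desert [[harbor [temple [forest wool]]] chest]]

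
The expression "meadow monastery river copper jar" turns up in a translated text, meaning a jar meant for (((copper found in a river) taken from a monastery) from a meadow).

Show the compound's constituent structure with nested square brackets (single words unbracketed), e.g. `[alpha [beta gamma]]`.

[[meadow [monastery [river copper]]] jar]

Whole compound: head "jar", modifier "meadow monastery river copper".
"meadow monastery river copper" → head "copper" (specifically "monastery river copper"), modifier "meadow".
"monastery river copper" → head "copper" (specifically "river copper"), modifier "monastery".
"river copper" → head "copper", modifier "river".
Putting it together: [[meadow [monastery [river copper]]] jar].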